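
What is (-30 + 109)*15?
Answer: 1185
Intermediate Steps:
(-30 + 109)*15 = 79*15 = 1185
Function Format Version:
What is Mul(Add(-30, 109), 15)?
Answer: 1185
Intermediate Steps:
Mul(Add(-30, 109), 15) = Mul(79, 15) = 1185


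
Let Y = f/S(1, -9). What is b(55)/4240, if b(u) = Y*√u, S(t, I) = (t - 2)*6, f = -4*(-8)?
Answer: -√55/795 ≈ -0.0093285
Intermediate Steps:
f = 32
S(t, I) = -12 + 6*t (S(t, I) = (-2 + t)*6 = -12 + 6*t)
Y = -16/3 (Y = 32/(-12 + 6*1) = 32/(-12 + 6) = 32/(-6) = 32*(-⅙) = -16/3 ≈ -5.3333)
b(u) = -16*√u/3
b(55)/4240 = -16*√55/3/4240 = -16*√55/3*(1/4240) = -√55/795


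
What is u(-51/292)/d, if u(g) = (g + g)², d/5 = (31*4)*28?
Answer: 2601/370045760 ≈ 7.0289e-6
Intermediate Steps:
d = 17360 (d = 5*((31*4)*28) = 5*(124*28) = 5*3472 = 17360)
u(g) = 4*g² (u(g) = (2*g)² = 4*g²)
u(-51/292)/d = (4*(-51/292)²)/17360 = (4*(-51*1/292)²)*(1/17360) = (4*(-51/292)²)*(1/17360) = (4*(2601/85264))*(1/17360) = (2601/21316)*(1/17360) = 2601/370045760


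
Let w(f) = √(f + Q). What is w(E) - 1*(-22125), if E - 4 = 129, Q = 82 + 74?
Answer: 22142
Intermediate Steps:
Q = 156
E = 133 (E = 4 + 129 = 133)
w(f) = √(156 + f) (w(f) = √(f + 156) = √(156 + f))
w(E) - 1*(-22125) = √(156 + 133) - 1*(-22125) = √289 + 22125 = 17 + 22125 = 22142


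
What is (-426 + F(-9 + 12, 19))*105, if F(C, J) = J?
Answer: -42735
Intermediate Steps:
(-426 + F(-9 + 12, 19))*105 = (-426 + 19)*105 = -407*105 = -42735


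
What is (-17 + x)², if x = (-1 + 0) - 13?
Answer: 961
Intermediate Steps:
x = -14 (x = -1 - 13 = -14)
(-17 + x)² = (-17 - 14)² = (-31)² = 961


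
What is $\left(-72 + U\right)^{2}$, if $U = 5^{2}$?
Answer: $2209$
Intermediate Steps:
$U = 25$
$\left(-72 + U\right)^{2} = \left(-72 + 25\right)^{2} = \left(-47\right)^{2} = 2209$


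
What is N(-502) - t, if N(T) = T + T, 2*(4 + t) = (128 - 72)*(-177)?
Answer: 3956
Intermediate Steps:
t = -4960 (t = -4 + ((128 - 72)*(-177))/2 = -4 + (56*(-177))/2 = -4 + (½)*(-9912) = -4 - 4956 = -4960)
N(T) = 2*T
N(-502) - t = 2*(-502) - 1*(-4960) = -1004 + 4960 = 3956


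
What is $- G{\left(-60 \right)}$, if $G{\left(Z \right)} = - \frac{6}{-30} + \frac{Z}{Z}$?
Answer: $- \frac{6}{5} \approx -1.2$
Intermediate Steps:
$G{\left(Z \right)} = \frac{6}{5}$ ($G{\left(Z \right)} = \left(-6\right) \left(- \frac{1}{30}\right) + 1 = \frac{1}{5} + 1 = \frac{6}{5}$)
$- G{\left(-60 \right)} = \left(-1\right) \frac{6}{5} = - \frac{6}{5}$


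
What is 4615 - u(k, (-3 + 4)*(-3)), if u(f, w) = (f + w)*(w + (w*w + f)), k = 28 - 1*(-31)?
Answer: 975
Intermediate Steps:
k = 59 (k = 28 + 31 = 59)
u(f, w) = (f + w)*(f + w + w**2) (u(f, w) = (f + w)*(w + (w**2 + f)) = (f + w)*(w + (f + w**2)) = (f + w)*(f + w + w**2))
4615 - u(k, (-3 + 4)*(-3)) = 4615 - (59**2 + ((-3 + 4)*(-3))**2 + ((-3 + 4)*(-3))**3 + 59*((-3 + 4)*(-3))**2 + 2*59*((-3 + 4)*(-3))) = 4615 - (3481 + (1*(-3))**2 + (1*(-3))**3 + 59*(1*(-3))**2 + 2*59*(1*(-3))) = 4615 - (3481 + (-3)**2 + (-3)**3 + 59*(-3)**2 + 2*59*(-3)) = 4615 - (3481 + 9 - 27 + 59*9 - 354) = 4615 - (3481 + 9 - 27 + 531 - 354) = 4615 - 1*3640 = 4615 - 3640 = 975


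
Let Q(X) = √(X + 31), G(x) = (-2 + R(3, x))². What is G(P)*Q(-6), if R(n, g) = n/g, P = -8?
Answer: 1805/64 ≈ 28.203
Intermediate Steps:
G(x) = (-2 + 3/x)²
Q(X) = √(31 + X)
G(P)*Q(-6) = ((-3 + 2*(-8))²/(-8)²)*√(31 - 6) = ((-3 - 16)²/64)*√25 = ((1/64)*(-19)²)*5 = ((1/64)*361)*5 = (361/64)*5 = 1805/64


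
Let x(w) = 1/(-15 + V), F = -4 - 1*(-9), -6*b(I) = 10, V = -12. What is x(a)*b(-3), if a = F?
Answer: 5/81 ≈ 0.061728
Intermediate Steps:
b(I) = -5/3 (b(I) = -1/6*10 = -5/3)
F = 5 (F = -4 + 9 = 5)
a = 5
x(w) = -1/27 (x(w) = 1/(-15 - 12) = 1/(-27) = -1/27)
x(a)*b(-3) = -1/27*(-5/3) = 5/81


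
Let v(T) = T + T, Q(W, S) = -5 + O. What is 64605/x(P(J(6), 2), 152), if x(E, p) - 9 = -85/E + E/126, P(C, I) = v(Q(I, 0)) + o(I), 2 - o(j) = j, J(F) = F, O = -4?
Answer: 137970/29 ≈ 4757.6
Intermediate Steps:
o(j) = 2 - j
Q(W, S) = -9 (Q(W, S) = -5 - 4 = -9)
v(T) = 2*T
P(C, I) = -16 - I (P(C, I) = 2*(-9) + (2 - I) = -18 + (2 - I) = -16 - I)
x(E, p) = 9 - 85/E + E/126 (x(E, p) = 9 + (-85/E + E/126) = 9 - 85/E + E/126)
64605/x(P(J(6), 2), 152) = 64605/(9 - 85/(-16 - 1*2) + (-16 - 1*2)/126) = 64605/(9 - 85/(-16 - 2) + (-16 - 2)/126) = 64605/(9 - 85/(-18) + (1/126)*(-18)) = 64605/(9 - 85*(-1/18) - ⅐) = 64605/(9 + 85/18 - ⅐) = 64605/(1711/126) = 64605*(126/1711) = 137970/29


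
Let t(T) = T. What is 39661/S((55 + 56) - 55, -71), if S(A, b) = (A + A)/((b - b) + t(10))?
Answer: 198305/56 ≈ 3541.2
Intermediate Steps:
S(A, b) = A/5 (S(A, b) = (A + A)/((b - b) + 10) = (2*A)/(0 + 10) = (2*A)/10 = (2*A)*(⅒) = A/5)
39661/S((55 + 56) - 55, -71) = 39661/((((55 + 56) - 55)/5)) = 39661/(((111 - 55)/5)) = 39661/(((⅕)*56)) = 39661/(56/5) = 39661*(5/56) = 198305/56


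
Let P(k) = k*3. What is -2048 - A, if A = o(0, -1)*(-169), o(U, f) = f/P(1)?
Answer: -6313/3 ≈ -2104.3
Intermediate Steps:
P(k) = 3*k
o(U, f) = f/3 (o(U, f) = f/((3*1)) = f/3)
A = 169/3 (A = ((1/3)*(-1))*(-169) = -1/3*(-169) = 169/3 ≈ 56.333)
-2048 - A = -2048 - 1*169/3 = -2048 - 169/3 = -6313/3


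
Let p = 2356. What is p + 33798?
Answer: 36154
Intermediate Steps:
p + 33798 = 2356 + 33798 = 36154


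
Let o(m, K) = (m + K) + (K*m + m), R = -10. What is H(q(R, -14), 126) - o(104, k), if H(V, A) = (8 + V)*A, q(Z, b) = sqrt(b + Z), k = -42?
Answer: 5210 + 252*I*sqrt(6) ≈ 5210.0 + 617.27*I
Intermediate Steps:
q(Z, b) = sqrt(Z + b)
H(V, A) = A*(8 + V)
o(m, K) = K + 2*m + K*m (o(m, K) = (K + m) + (m + K*m) = K + 2*m + K*m)
H(q(R, -14), 126) - o(104, k) = 126*(8 + sqrt(-10 - 14)) - (-42 + 2*104 - 42*104) = 126*(8 + sqrt(-24)) - (-42 + 208 - 4368) = 126*(8 + 2*I*sqrt(6)) - 1*(-4202) = (1008 + 252*I*sqrt(6)) + 4202 = 5210 + 252*I*sqrt(6)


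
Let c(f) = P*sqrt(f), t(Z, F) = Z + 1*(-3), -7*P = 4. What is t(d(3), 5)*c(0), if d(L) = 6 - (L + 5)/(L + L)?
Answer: 0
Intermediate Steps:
d(L) = 6 - (5 + L)/(2*L)
P = -4/7 (P = -1/7*4 = -4/7 ≈ -0.57143)
t(Z, F) = -3 + Z (t(Z, F) = Z - 3 = -3 + Z)
c(f) = -4*sqrt(f)/7
t(d(3), 5)*c(0) = (-3 + (1/2)*(-5 + 11*3)/3)*(-4*sqrt(0)/7) = (-3 + (1/2)*(1/3)*(-5 + 33))*(-4/7*0) = (-3 + (1/2)*(1/3)*28)*0 = (-3 + 14/3)*0 = (5/3)*0 = 0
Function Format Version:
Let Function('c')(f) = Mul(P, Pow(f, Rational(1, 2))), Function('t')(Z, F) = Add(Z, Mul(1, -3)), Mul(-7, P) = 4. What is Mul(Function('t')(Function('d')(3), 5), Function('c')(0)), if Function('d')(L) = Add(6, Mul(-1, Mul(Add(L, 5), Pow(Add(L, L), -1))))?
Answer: 0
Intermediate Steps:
Function('d')(L) = Add(6, Mul(Rational(-1, 2), Pow(L, -1), Add(5, L))) (Function('d')(L) = Add(6, Mul(-1, Mul(Add(5, L), Pow(Mul(2, L), -1)))) = Add(6, Mul(-1, Mul(Add(5, L), Mul(Rational(1, 2), Pow(L, -1))))) = Add(6, Mul(-1, Mul(Rational(1, 2), Pow(L, -1), Add(5, L)))) = Add(6, Mul(Rational(-1, 2), Pow(L, -1), Add(5, L))))
P = Rational(-4, 7) (P = Mul(Rational(-1, 7), 4) = Rational(-4, 7) ≈ -0.57143)
Function('t')(Z, F) = Add(-3, Z) (Function('t')(Z, F) = Add(Z, -3) = Add(-3, Z))
Function('c')(f) = Mul(Rational(-4, 7), Pow(f, Rational(1, 2)))
Mul(Function('t')(Function('d')(3), 5), Function('c')(0)) = Mul(Add(-3, Mul(Rational(1, 2), Pow(3, -1), Add(-5, Mul(11, 3)))), Mul(Rational(-4, 7), Pow(0, Rational(1, 2)))) = Mul(Add(-3, Mul(Rational(1, 2), Rational(1, 3), Add(-5, 33))), Mul(Rational(-4, 7), 0)) = Mul(Add(-3, Mul(Rational(1, 2), Rational(1, 3), 28)), 0) = Mul(Add(-3, Rational(14, 3)), 0) = Mul(Rational(5, 3), 0) = 0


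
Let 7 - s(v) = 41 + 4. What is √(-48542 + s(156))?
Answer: 2*I*√12145 ≈ 220.41*I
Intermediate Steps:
s(v) = -38 (s(v) = 7 - (41 + 4) = 7 - 1*45 = 7 - 45 = -38)
√(-48542 + s(156)) = √(-48542 - 38) = √(-48580) = 2*I*√12145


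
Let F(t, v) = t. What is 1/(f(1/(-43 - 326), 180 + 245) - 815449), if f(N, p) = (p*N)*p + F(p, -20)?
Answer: -369/300924481 ≈ -1.2262e-6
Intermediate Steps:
f(N, p) = p + N*p² (f(N, p) = (p*N)*p + p = (N*p)*p + p = N*p² + p = p + N*p²)
1/(f(1/(-43 - 326), 180 + 245) - 815449) = 1/((180 + 245)*(1 + (180 + 245)/(-43 - 326)) - 815449) = 1/(425*(1 + 425/(-369)) - 815449) = 1/(425*(1 - 1/369*425) - 815449) = 1/(425*(1 - 425/369) - 815449) = 1/(425*(-56/369) - 815449) = 1/(-23800/369 - 815449) = 1/(-300924481/369) = -369/300924481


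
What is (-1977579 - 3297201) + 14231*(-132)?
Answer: -7153272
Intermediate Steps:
(-1977579 - 3297201) + 14231*(-132) = -5274780 - 1878492 = -7153272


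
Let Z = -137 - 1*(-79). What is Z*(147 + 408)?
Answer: -32190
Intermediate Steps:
Z = -58 (Z = -137 + 79 = -58)
Z*(147 + 408) = -58*(147 + 408) = -58*555 = -32190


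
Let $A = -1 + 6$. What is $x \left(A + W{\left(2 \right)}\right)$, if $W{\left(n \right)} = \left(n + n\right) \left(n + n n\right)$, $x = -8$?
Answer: $-232$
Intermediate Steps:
$A = 5$
$W{\left(n \right)} = 2 n \left(n + n^{2}\right)$
$x \left(A + W{\left(2 \right)}\right) = - 8 \left(5 + 2 \cdot 2^{2} \left(1 + 2\right)\right) = - 8 \left(5 + 2 \cdot 4 \cdot 3\right) = - 8 \left(5 + 24\right) = \left(-8\right) 29 = -232$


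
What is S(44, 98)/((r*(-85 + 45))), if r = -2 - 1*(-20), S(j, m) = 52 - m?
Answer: 23/360 ≈ 0.063889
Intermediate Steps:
r = 18 (r = -2 + 20 = 18)
S(44, 98)/((r*(-85 + 45))) = (52 - 1*98)/((18*(-85 + 45))) = (52 - 98)/((18*(-40))) = -46/(-720) = -46*(-1/720) = 23/360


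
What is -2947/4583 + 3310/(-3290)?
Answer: -2486536/1507807 ≈ -1.6491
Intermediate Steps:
-2947/4583 + 3310/(-3290) = -2947*1/4583 + 3310*(-1/3290) = -2947/4583 - 331/329 = -2486536/1507807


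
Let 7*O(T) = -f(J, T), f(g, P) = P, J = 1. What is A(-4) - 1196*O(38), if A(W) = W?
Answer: 45420/7 ≈ 6488.6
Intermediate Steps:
O(T) = -T/7 (O(T) = (-T)/7 = -T/7)
A(-4) - 1196*O(38) = -4 - (-1196)*38/7 = -4 - 1196*(-38/7) = -4 + 45448/7 = 45420/7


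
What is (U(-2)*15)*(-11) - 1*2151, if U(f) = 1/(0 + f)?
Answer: -4137/2 ≈ -2068.5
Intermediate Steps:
U(f) = 1/f
(U(-2)*15)*(-11) - 1*2151 = (15/(-2))*(-11) - 1*2151 = -½*15*(-11) - 2151 = -15/2*(-11) - 2151 = 165/2 - 2151 = -4137/2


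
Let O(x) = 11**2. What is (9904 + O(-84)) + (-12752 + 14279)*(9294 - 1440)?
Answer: 12003083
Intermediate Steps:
O(x) = 121
(9904 + O(-84)) + (-12752 + 14279)*(9294 - 1440) = (9904 + 121) + (-12752 + 14279)*(9294 - 1440) = 10025 + 1527*7854 = 10025 + 11993058 = 12003083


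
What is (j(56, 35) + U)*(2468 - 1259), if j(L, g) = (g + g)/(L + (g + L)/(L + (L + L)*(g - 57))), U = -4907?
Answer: -1227727501/207 ≈ -5.9310e+6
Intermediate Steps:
j(L, g) = 2*g/(L + (L + g)/(L + 2*L*(-57 + g))) (j(L, g) = (2*g)/(L + (L + g)/(L + (2*L)*(-57 + g))) = (2*g)/(L + (L + g)/(L + 2*L*(-57 + g))) = 2*g/(L + (L + g)/(L + 2*L*(-57 + g))))
(j(56, 35) + U)*(2468 - 1259) = (2*56*35*(-113 + 2*35)/(56 + 35 - 113*56**2 + 2*35*56**2) - 4907)*(2468 - 1259) = (2*56*35*(-113 + 70)/(56 + 35 - 113*3136 + 2*35*3136) - 4907)*1209 = (2*56*35*(-43)/(56 + 35 - 354368 + 219520) - 4907)*1209 = (2*56*35*(-43)/(-134757) - 4907)*1209 = (2*56*35*(-1/134757)*(-43) - 4907)*1209 = (24080/19251 - 4907)*1209 = -94440577/19251*1209 = -1227727501/207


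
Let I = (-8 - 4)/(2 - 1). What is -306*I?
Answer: 3672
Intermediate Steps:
I = -12 (I = -12/1 = -12*1 = -12)
-306*I = -306*(-12) = 3672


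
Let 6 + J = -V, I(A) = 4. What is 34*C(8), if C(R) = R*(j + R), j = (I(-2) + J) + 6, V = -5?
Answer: 4624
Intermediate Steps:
J = -1 (J = -6 - 1*(-5) = -6 + 5 = -1)
j = 9 (j = (4 - 1) + 6 = 3 + 6 = 9)
C(R) = R*(9 + R)
34*C(8) = 34*(8*(9 + 8)) = 34*(8*17) = 34*136 = 4624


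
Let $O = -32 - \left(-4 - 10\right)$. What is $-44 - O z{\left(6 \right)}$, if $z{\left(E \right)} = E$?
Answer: $64$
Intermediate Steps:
$O = -18$ ($O = -32 - \left(-4 - 10\right) = -32 - -14 = -32 + 14 = -18$)
$-44 - O z{\left(6 \right)} = -44 - \left(-18\right) 6 = -44 - -108 = -44 + 108 = 64$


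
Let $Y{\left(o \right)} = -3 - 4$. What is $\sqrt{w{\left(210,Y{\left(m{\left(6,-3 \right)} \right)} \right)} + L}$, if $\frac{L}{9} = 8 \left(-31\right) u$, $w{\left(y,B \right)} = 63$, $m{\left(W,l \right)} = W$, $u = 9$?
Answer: $15 i \sqrt{89} \approx 141.51 i$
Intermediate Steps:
$Y{\left(o \right)} = -7$
$L = -20088$ ($L = 9 \cdot 8 \left(-31\right) 9 = 9 \left(\left(-248\right) 9\right) = 9 \left(-2232\right) = -20088$)
$\sqrt{w{\left(210,Y{\left(m{\left(6,-3 \right)} \right)} \right)} + L} = \sqrt{63 - 20088} = \sqrt{-20025} = 15 i \sqrt{89}$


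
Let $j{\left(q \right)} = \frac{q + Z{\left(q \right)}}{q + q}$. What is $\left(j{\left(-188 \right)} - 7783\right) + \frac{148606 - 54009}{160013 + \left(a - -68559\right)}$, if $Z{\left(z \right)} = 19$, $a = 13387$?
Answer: $- \frac{707994293729}{90976584} \approx -7782.2$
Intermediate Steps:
$j{\left(q \right)} = \frac{19 + q}{2 q}$ ($j{\left(q \right)} = \frac{q + 19}{q + q} = \frac{19 + q}{2 q}$)
$\left(j{\left(-188 \right)} - 7783\right) + \frac{148606 - 54009}{160013 + \left(a - -68559\right)} = \left(\frac{19 - 188}{2 \left(-188\right)} - 7783\right) + \frac{148606 - 54009}{160013 + \left(13387 - -68559\right)} = \left(\frac{1}{2} \left(- \frac{1}{188}\right) \left(-169\right) - 7783\right) + \frac{94597}{160013 + \left(13387 + 68559\right)} = \left(\frac{169}{376} - 7783\right) + \frac{94597}{160013 + 81946} = - \frac{2926239}{376} + \frac{94597}{241959} = - \frac{707994293729}{90976584}$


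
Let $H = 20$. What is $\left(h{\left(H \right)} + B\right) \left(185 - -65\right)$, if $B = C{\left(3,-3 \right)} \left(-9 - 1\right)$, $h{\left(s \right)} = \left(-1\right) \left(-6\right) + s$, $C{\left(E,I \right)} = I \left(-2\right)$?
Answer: $-8500$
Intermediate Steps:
$C{\left(E,I \right)} = - 2 I$
$h{\left(s \right)} = 6 + s$
$B = -60$ ($B = \left(-2\right) \left(-3\right) \left(-9 - 1\right) = 6 \left(-10\right) = -60$)
$\left(h{\left(H \right)} + B\right) \left(185 - -65\right) = \left(\left(6 + 20\right) - 60\right) \left(185 - -65\right) = \left(26 - 60\right) \left(185 + 65\right) = \left(-34\right) 250 = -8500$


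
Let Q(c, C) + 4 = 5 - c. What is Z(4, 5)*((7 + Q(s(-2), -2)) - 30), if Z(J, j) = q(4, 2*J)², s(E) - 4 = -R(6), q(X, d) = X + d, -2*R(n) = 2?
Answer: -3888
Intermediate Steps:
R(n) = -1 (R(n) = -½*2 = -1)
s(E) = 5 (s(E) = 4 - 1*(-1) = 4 + 1 = 5)
Q(c, C) = 1 - c (Q(c, C) = -4 + (5 - c) = 1 - c)
Z(J, j) = (4 + 2*J)²
Z(4, 5)*((7 + Q(s(-2), -2)) - 30) = (4*(2 + 4)²)*((7 + (1 - 1*5)) - 30) = (4*6²)*((7 + (1 - 5)) - 30) = (4*36)*((7 - 4) - 30) = 144*(3 - 30) = 144*(-27) = -3888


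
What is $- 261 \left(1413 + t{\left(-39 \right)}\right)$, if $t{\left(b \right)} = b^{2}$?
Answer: $-765774$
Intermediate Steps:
$- 261 \left(1413 + t{\left(-39 \right)}\right) = - 261 \left(1413 + \left(-39\right)^{2}\right) = - 261 \left(1413 + 1521\right) = \left(-261\right) 2934 = -765774$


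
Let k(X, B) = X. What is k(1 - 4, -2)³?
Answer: -27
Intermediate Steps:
k(1 - 4, -2)³ = (1 - 4)³ = (-3)³ = -27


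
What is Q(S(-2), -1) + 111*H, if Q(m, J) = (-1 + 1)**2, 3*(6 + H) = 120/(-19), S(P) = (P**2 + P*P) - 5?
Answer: -17094/19 ≈ -899.68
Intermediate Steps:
S(P) = -5 + 2*P**2 (S(P) = (P**2 + P**2) - 5 = 2*P**2 - 5 = -5 + 2*P**2)
H = -154/19 (H = -6 + (120/(-19))/3 = -6 + (120*(-1/19))/3 = -6 + (1/3)*(-120/19) = -6 - 40/19 = -154/19 ≈ -8.1053)
Q(m, J) = 0 (Q(m, J) = 0**2 = 0)
Q(S(-2), -1) + 111*H = 0 + 111*(-154/19) = 0 - 17094/19 = -17094/19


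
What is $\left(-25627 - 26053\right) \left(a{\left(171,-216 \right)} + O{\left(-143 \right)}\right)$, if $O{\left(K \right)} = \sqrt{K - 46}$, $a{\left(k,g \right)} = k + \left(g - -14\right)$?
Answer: $1602080 - 155040 i \sqrt{21} \approx 1.6021 \cdot 10^{6} - 7.1048 \cdot 10^{5} i$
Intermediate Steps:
$a{\left(k,g \right)} = 14 + g + k$ ($a{\left(k,g \right)} = k + \left(g + 14\right) = k + \left(14 + g\right) = 14 + g + k$)
$O{\left(K \right)} = \sqrt{-46 + K}$
$\left(-25627 - 26053\right) \left(a{\left(171,-216 \right)} + O{\left(-143 \right)}\right) = \left(-25627 - 26053\right) \left(\left(14 - 216 + 171\right) + \sqrt{-46 - 143}\right) = - 51680 \left(-31 + \sqrt{-189}\right) = - 51680 \left(-31 + 3 i \sqrt{21}\right) = 1602080 - 155040 i \sqrt{21}$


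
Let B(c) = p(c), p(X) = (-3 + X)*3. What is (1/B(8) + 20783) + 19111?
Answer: 598411/15 ≈ 39894.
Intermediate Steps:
p(X) = -9 + 3*X
B(c) = -9 + 3*c
(1/B(8) + 20783) + 19111 = (1/(-9 + 3*8) + 20783) + 19111 = (1/(-9 + 24) + 20783) + 19111 = (1/15 + 20783) + 19111 = 311746/15 + 19111 = 598411/15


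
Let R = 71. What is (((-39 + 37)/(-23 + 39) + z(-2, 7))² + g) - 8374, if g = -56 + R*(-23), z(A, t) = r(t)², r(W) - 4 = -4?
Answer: -644031/64 ≈ -10063.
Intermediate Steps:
r(W) = 0 (r(W) = 4 - 4 = 0)
z(A, t) = 0 (z(A, t) = 0² = 0)
g = -1689 (g = -56 + 71*(-23) = -56 - 1633 = -1689)
(((-39 + 37)/(-23 + 39) + z(-2, 7))² + g) - 8374 = (((-39 + 37)/(-23 + 39) + 0)² - 1689) - 8374 = ((-2/16 + 0)² - 1689) - 8374 = ((-2*1/16 + 0)² - 1689) - 8374 = ((-⅛ + 0)² - 1689) - 8374 = ((-⅛)² - 1689) - 8374 = (1/64 - 1689) - 8374 = -108095/64 - 8374 = -644031/64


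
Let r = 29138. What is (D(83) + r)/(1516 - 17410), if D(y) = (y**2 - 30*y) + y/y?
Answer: -16769/7947 ≈ -2.1101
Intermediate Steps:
D(y) = 1 + y**2 - 30*y (D(y) = (y**2 - 30*y) + 1 = 1 + y**2 - 30*y)
(D(83) + r)/(1516 - 17410) = ((1 + 83**2 - 30*83) + 29138)/(1516 - 17410) = ((1 + 6889 - 2490) + 29138)/(-15894) = (4400 + 29138)*(-1/15894) = 33538*(-1/15894) = -16769/7947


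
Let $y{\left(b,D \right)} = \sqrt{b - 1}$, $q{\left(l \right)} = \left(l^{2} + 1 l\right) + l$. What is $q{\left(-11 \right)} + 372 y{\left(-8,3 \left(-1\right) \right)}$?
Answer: $99 + 1116 i \approx 99.0 + 1116.0 i$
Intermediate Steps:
$q{\left(l \right)} = l^{2} + 2 l$ ($q{\left(l \right)} = \left(l^{2} + l\right) + l = \left(l + l^{2}\right) + l = l^{2} + 2 l$)
$y{\left(b,D \right)} = \sqrt{-1 + b}$
$q{\left(-11 \right)} + 372 y{\left(-8,3 \left(-1\right) \right)} = - 11 \left(2 - 11\right) + 372 \sqrt{-1 - 8} = \left(-11\right) \left(-9\right) + 372 \sqrt{-9} = 99 + 372 \cdot 3 i = 99 + 1116 i$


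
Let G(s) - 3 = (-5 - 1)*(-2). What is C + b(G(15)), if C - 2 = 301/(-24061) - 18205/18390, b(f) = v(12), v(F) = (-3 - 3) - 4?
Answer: -796684043/88496358 ≈ -9.0025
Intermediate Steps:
v(F) = -10 (v(F) = -6 - 4 = -10)
G(s) = 15 (G(s) = 3 + (-5 - 1)*(-2) = 3 - 6*(-2) = 3 + 12 = 15)
b(f) = -10
C = 88279537/88496358 (C = 2 + (301/(-24061) - 18205/18390) = 2 + (301*(-1/24061) - 18205*1/18390) = 2 + (-301/24061 - 3641/3678) = 2 - 88713179/88496358 = 88279537/88496358 ≈ 0.99755)
C + b(G(15)) = 88279537/88496358 - 10 = -796684043/88496358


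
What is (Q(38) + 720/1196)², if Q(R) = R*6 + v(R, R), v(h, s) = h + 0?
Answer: 6354321796/89401 ≈ 71077.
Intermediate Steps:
v(h, s) = h
Q(R) = 7*R (Q(R) = R*6 + R = 6*R + R = 7*R)
(Q(38) + 720/1196)² = (7*38 + 720/1196)² = (266 + 720*(1/1196))² = (266 + 180/299)² = (79714/299)² = 6354321796/89401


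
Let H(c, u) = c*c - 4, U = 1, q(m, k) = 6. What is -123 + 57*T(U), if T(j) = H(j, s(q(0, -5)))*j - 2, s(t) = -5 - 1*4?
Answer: -408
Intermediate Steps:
s(t) = -9 (s(t) = -5 - 4 = -9)
H(c, u) = -4 + c² (H(c, u) = c² - 4 = -4 + c²)
T(j) = -2 + j*(-4 + j²) (T(j) = (-4 + j²)*j - 2 = j*(-4 + j²) - 2 = -2 + j*(-4 + j²))
-123 + 57*T(U) = -123 + 57*(-2 + 1*(-4 + 1²)) = -123 + 57*(-2 + 1*(-4 + 1)) = -123 + 57*(-2 + 1*(-3)) = -123 + 57*(-2 - 3) = -123 + 57*(-5) = -123 - 285 = -408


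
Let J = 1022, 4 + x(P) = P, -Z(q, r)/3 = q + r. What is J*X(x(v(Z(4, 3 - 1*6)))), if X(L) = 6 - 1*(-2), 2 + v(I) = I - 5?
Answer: 8176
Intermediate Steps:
Z(q, r) = -3*q - 3*r (Z(q, r) = -3*(q + r) = -3*q - 3*r)
v(I) = -7 + I (v(I) = -2 + (I - 5) = -2 + (-5 + I) = -7 + I)
x(P) = -4 + P
X(L) = 8 (X(L) = 6 + 2 = 8)
J*X(x(v(Z(4, 3 - 1*6)))) = 1022*8 = 8176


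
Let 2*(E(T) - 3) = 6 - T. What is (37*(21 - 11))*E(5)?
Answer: 1295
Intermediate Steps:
E(T) = 6 - T/2 (E(T) = 3 + (6 - T)/2 = 3 + (3 - T/2) = 6 - T/2)
(37*(21 - 11))*E(5) = (37*(21 - 11))*(6 - ½*5) = (37*10)*(6 - 5/2) = 370*(7/2) = 1295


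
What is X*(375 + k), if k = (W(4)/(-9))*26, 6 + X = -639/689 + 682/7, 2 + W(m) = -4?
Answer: 513745199/14469 ≈ 35507.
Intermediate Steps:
W(m) = -6 (W(m) = -2 - 4 = -6)
X = 436487/4823 (X = -6 + (-639/689 + 682/7) = -6 + 465425/4823 = 436487/4823 ≈ 90.501)
k = 52/3 (k = -6/(-9)*26 = -6*(-⅑)*26 = (⅔)*26 = 52/3 ≈ 17.333)
X*(375 + k) = 436487*(375 + 52/3)/4823 = (436487/4823)*(1177/3) = 513745199/14469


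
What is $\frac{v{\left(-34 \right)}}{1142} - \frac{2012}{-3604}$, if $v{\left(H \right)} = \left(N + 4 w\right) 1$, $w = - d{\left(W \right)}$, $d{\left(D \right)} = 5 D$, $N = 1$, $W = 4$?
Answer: $\frac{503247}{1028942} \approx 0.48909$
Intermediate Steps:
$w = -20$ ($w = - 5 \cdot 4 = \left(-1\right) 20 = -20$)
$v{\left(H \right)} = -79$ ($v{\left(H \right)} = \left(1 + 4 \left(-20\right)\right) 1 = \left(1 - 80\right) 1 = \left(-79\right) 1 = -79$)
$\frac{v{\left(-34 \right)}}{1142} - \frac{2012}{-3604} = - \frac{79}{1142} - \frac{2012}{-3604} = \left(-79\right) \frac{1}{1142} - - \frac{503}{901} = - \frac{79}{1142} + \frac{503}{901} = \frac{503247}{1028942}$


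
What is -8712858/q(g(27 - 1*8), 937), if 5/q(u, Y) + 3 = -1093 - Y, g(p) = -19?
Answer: 17713240314/5 ≈ 3.5426e+9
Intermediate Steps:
q(u, Y) = 5/(-1096 - Y) (q(u, Y) = 5/(-3 + (-1093 - Y)) = 5/(-1096 - Y))
-8712858/q(g(27 - 1*8), 937) = -8712858/((-5/(1096 + 937))) = -8712858/((-5/2033)) = -8712858/((-5*1/2033)) = -8712858/(-5/2033) = -8712858*(-2033/5) = 17713240314/5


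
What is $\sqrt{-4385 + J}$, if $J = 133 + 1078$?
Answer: $23 i \sqrt{6} \approx 56.338 i$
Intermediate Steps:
$J = 1211$
$\sqrt{-4385 + J} = \sqrt{-4385 + 1211} = \sqrt{-3174} = 23 i \sqrt{6}$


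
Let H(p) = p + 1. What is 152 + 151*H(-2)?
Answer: 1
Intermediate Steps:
H(p) = 1 + p
152 + 151*H(-2) = 152 + 151*(1 - 2) = 152 + 151*(-1) = 152 - 151 = 1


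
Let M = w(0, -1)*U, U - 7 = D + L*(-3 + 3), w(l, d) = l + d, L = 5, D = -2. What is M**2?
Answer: 25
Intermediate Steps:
w(l, d) = d + l
U = 5 (U = 7 + (-2 + 5*(-3 + 3)) = 7 + (-2 + 5*0) = 7 + (-2 + 0) = 7 - 2 = 5)
M = -5 (M = (-1 + 0)*5 = -1*5 = -5)
M**2 = (-5)**2 = 25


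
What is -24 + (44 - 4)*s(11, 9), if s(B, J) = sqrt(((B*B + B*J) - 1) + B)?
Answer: -24 + 40*sqrt(230) ≈ 582.63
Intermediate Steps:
s(B, J) = sqrt(-1 + B + B**2 + B*J) (s(B, J) = sqrt(((B**2 + B*J) - 1) + B) = sqrt((-1 + B**2 + B*J) + B) = sqrt(-1 + B + B**2 + B*J))
-24 + (44 - 4)*s(11, 9) = -24 + (44 - 4)*sqrt(-1 + 11 + 11**2 + 11*9) = -24 + 40*sqrt(-1 + 11 + 121 + 99) = -24 + 40*sqrt(230)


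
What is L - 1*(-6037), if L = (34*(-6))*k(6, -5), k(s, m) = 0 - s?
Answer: 7261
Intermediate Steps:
k(s, m) = -s
L = 1224 (L = (34*(-6))*(-1*6) = -204*(-6) = 1224)
L - 1*(-6037) = 1224 - 1*(-6037) = 1224 + 6037 = 7261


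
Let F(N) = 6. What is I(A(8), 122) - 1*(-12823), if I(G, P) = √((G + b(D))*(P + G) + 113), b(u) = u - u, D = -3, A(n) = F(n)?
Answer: 12823 + √881 ≈ 12853.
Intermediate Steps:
A(n) = 6
b(u) = 0
I(G, P) = √(113 + G*(G + P)) (I(G, P) = √((G + 0)*(P + G) + 113) = √(G*(G + P) + 113) = √(113 + G*(G + P)))
I(A(8), 122) - 1*(-12823) = √(113 + 6² + 6*122) - 1*(-12823) = √(113 + 36 + 732) + 12823 = √881 + 12823 = 12823 + √881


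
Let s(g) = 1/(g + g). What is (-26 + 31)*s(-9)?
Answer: -5/18 ≈ -0.27778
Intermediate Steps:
s(g) = 1/(2*g)
(-26 + 31)*s(-9) = (-26 + 31)*((½)/(-9)) = 5*((½)*(-⅑)) = 5*(-1/18) = -5/18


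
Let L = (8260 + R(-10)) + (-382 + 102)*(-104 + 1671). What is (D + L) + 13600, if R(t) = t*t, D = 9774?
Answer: -407026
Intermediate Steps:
R(t) = t**2
L = -430400 (L = (8260 + (-10)**2) + (-382 + 102)*(-104 + 1671) = (8260 + 100) - 280*1567 = 8360 - 438760 = -430400)
(D + L) + 13600 = (9774 - 430400) + 13600 = -420626 + 13600 = -407026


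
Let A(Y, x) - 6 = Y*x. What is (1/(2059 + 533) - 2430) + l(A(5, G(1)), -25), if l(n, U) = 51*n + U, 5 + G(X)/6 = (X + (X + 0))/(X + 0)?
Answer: -17467487/2592 ≈ -6739.0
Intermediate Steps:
G(X) = -18 (G(X) = -30 + 6*((X + (X + 0))/(X + 0)) = -30 + 6*((X + X)/X) = -30 + 6*((2*X)/X) = -30 + 6*2 = -30 + 12 = -18)
A(Y, x) = 6 + Y*x
l(n, U) = U + 51*n
(1/(2059 + 533) - 2430) + l(A(5, G(1)), -25) = (1/(2059 + 533) - 2430) + (-25 + 51*(6 + 5*(-18))) = (1/2592 - 2430) + (-25 + 51*(6 - 90)) = (1/2592 - 2430) + (-25 + 51*(-84)) = -6298559/2592 + (-25 - 4284) = -6298559/2592 - 4309 = -17467487/2592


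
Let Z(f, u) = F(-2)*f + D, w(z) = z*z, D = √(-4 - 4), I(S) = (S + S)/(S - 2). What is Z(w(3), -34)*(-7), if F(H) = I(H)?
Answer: -63 - 14*I*√2 ≈ -63.0 - 19.799*I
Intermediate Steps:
I(S) = 2*S/(-2 + S) (I(S) = (2*S)/(-2 + S) = 2*S/(-2 + S))
F(H) = 2*H/(-2 + H)
D = 2*I*√2 (D = √(-8) = 2*I*√2 ≈ 2.8284*I)
w(z) = z²
Z(f, u) = f + 2*I*√2 (Z(f, u) = (2*(-2)/(-2 - 2))*f + 2*I*√2 = (2*(-2)/(-4))*f + 2*I*√2 = (2*(-2)*(-¼))*f + 2*I*√2 = 1*f + 2*I*√2 = f + 2*I*√2)
Z(w(3), -34)*(-7) = (3² + 2*I*√2)*(-7) = (9 + 2*I*√2)*(-7) = -63 - 14*I*√2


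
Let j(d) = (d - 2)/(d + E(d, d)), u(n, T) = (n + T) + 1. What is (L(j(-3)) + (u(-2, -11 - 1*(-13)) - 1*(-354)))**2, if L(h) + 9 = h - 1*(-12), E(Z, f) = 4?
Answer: 124609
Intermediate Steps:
u(n, T) = 1 + T + n (u(n, T) = (T + n) + 1 = 1 + T + n)
j(d) = (-2 + d)/(4 + d) (j(d) = (d - 2)/(d + 4) = (-2 + d)/(4 + d))
L(h) = 3 + h (L(h) = -9 + (h - 1*(-12)) = -9 + (h + 12) = -9 + (12 + h) = 3 + h)
(L(j(-3)) + (u(-2, -11 - 1*(-13)) - 1*(-354)))**2 = ((3 + (-2 - 3)/(4 - 3)) + ((1 + (-11 - 1*(-13)) - 2) - 1*(-354)))**2 = ((3 - 5/1) + ((1 + (-11 + 13) - 2) + 354))**2 = ((3 + 1*(-5)) + ((1 + 2 - 2) + 354))**2 = ((3 - 5) + (1 + 354))**2 = (-2 + 355)**2 = 353**2 = 124609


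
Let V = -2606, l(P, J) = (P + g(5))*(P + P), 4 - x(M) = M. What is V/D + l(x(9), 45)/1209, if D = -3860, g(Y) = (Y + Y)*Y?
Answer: 235609/777790 ≈ 0.30292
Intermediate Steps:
x(M) = 4 - M
g(Y) = 2*Y² (g(Y) = (2*Y)*Y = 2*Y²)
l(P, J) = 2*P*(50 + P) (l(P, J) = (P + 2*5²)*(P + P) = (P + 2*25)*(2*P) = (P + 50)*(2*P) = (50 + P)*(2*P) = 2*P*(50 + P))
V/D + l(x(9), 45)/1209 = -2606/(-3860) + (2*(4 - 1*9)*(50 + (4 - 1*9)))/1209 = -2606*(-1/3860) + (2*(4 - 9)*(50 + (4 - 9)))*(1/1209) = 1303/1930 + (2*(-5)*(50 - 5))*(1/1209) = 1303/1930 + (2*(-5)*45)*(1/1209) = 1303/1930 - 450*1/1209 = 1303/1930 - 150/403 = 235609/777790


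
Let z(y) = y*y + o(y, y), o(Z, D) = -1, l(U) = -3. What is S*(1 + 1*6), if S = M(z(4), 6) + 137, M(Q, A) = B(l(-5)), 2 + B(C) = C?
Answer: 924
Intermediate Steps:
z(y) = -1 + y² (z(y) = y*y - 1 = y² - 1 = -1 + y²)
B(C) = -2 + C
M(Q, A) = -5 (M(Q, A) = -2 - 3 = -5)
S = 132 (S = -5 + 137 = 132)
S*(1 + 1*6) = 132*(1 + 1*6) = 132*(1 + 6) = 132*7 = 924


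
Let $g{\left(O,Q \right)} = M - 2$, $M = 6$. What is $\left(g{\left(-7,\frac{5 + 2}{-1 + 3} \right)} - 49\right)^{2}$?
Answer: $2025$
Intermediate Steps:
$g{\left(O,Q \right)} = 4$ ($g{\left(O,Q \right)} = 6 - 2 = 4$)
$\left(g{\left(-7,\frac{5 + 2}{-1 + 3} \right)} - 49\right)^{2} = \left(4 - 49\right)^{2} = \left(-45\right)^{2} = 2025$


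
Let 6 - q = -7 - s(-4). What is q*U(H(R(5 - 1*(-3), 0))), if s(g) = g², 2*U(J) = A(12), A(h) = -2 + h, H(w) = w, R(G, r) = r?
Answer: 145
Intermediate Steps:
U(J) = 5 (U(J) = (-2 + 12)/2 = (½)*10 = 5)
q = 29 (q = 6 - (-7 - 1*(-4)²) = 6 - (-7 - 1*16) = 6 - (-7 - 16) = 6 - 1*(-23) = 6 + 23 = 29)
q*U(H(R(5 - 1*(-3), 0))) = 29*5 = 145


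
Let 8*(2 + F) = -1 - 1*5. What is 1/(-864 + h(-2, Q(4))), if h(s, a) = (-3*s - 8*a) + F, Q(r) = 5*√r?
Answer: -4/3763 ≈ -0.0010630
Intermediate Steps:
F = -11/4 (F = -2 + (-1 - 1*5)/8 = -2 + (-1 - 5)/8 = -2 + (⅛)*(-6) = -2 - ¾ = -11/4 ≈ -2.7500)
h(s, a) = -11/4 - 8*a - 3*s (h(s, a) = (-3*s - 8*a) - 11/4 = (-8*a - 3*s) - 11/4 = -11/4 - 8*a - 3*s)
1/(-864 + h(-2, Q(4))) = 1/(-864 + (-11/4 - 40*√4 - 3*(-2))) = 1/(-864 + (-11/4 - 40*2 + 6)) = 1/(-864 + (-11/4 - 8*10 + 6)) = 1/(-864 + (-11/4 - 80 + 6)) = 1/(-864 - 307/4) = 1/(-3763/4) = -4/3763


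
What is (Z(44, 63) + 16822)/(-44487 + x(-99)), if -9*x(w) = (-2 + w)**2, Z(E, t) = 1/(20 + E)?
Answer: -9689481/26277376 ≈ -0.36874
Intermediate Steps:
x(w) = -(-2 + w)**2/9
(Z(44, 63) + 16822)/(-44487 + x(-99)) = (1/(20 + 44) + 16822)/(-44487 - (-2 - 99)**2/9) = (1/64 + 16822)/(-44487 - 1/9*(-101)**2) = (1/64 + 16822)/(-44487 - 1/9*10201) = 1076609/(64*(-44487 - 10201/9)) = 1076609/(64*(-410584/9)) = (1076609/64)*(-9/410584) = -9689481/26277376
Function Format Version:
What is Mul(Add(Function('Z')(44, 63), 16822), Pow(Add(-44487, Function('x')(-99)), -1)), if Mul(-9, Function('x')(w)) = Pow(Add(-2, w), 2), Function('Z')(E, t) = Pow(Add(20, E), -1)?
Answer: Rational(-9689481, 26277376) ≈ -0.36874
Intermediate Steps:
Function('x')(w) = Mul(Rational(-1, 9), Pow(Add(-2, w), 2))
Mul(Add(Function('Z')(44, 63), 16822), Pow(Add(-44487, Function('x')(-99)), -1)) = Mul(Add(Pow(Add(20, 44), -1), 16822), Pow(Add(-44487, Mul(Rational(-1, 9), Pow(Add(-2, -99), 2))), -1)) = Mul(Add(Pow(64, -1), 16822), Pow(Add(-44487, Mul(Rational(-1, 9), Pow(-101, 2))), -1)) = Mul(Add(Rational(1, 64), 16822), Pow(Add(-44487, Mul(Rational(-1, 9), 10201)), -1)) = Mul(Rational(1076609, 64), Pow(Add(-44487, Rational(-10201, 9)), -1)) = Mul(Rational(1076609, 64), Pow(Rational(-410584, 9), -1)) = Mul(Rational(1076609, 64), Rational(-9, 410584)) = Rational(-9689481, 26277376)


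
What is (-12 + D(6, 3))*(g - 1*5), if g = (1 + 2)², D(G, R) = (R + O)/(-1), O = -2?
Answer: -52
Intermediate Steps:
D(G, R) = 2 - R (D(G, R) = (R - 2)/(-1) = (-2 + R)*(-1) = 2 - R)
g = 9 (g = 3² = 9)
(-12 + D(6, 3))*(g - 1*5) = (-12 + (2 - 1*3))*(9 - 1*5) = (-12 + (2 - 3))*(9 - 5) = (-12 - 1)*4 = -13*4 = -52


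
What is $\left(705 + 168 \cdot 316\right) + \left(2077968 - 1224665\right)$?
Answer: $907096$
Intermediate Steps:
$\left(705 + 168 \cdot 316\right) + \left(2077968 - 1224665\right) = \left(705 + 53088\right) + \left(2077968 - 1224665\right) = 53793 + 853303 = 907096$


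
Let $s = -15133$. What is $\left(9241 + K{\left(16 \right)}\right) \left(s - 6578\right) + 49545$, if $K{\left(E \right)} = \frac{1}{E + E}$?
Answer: $- \frac{6418639503}{32} \approx -2.0058 \cdot 10^{8}$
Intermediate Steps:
$K{\left(E \right)} = \frac{1}{2 E}$
$\left(9241 + K{\left(16 \right)}\right) \left(s - 6578\right) + 49545 = \left(9241 + \frac{1}{2 \cdot 16}\right) \left(-15133 - 6578\right) + 49545 = \left(9241 + \frac{1}{2} \cdot \frac{1}{16}\right) \left(-21711\right) + 49545 = \left(9241 + \frac{1}{32}\right) \left(-21711\right) + 49545 = \frac{295713}{32} \left(-21711\right) + 49545 = - \frac{6420224943}{32} + 49545 = - \frac{6418639503}{32}$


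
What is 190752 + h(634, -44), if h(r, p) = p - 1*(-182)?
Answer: 190890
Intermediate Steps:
h(r, p) = 182 + p (h(r, p) = p + 182 = 182 + p)
190752 + h(634, -44) = 190752 + (182 - 44) = 190752 + 138 = 190890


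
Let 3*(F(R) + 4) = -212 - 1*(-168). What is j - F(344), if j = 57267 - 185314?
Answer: -384085/3 ≈ -1.2803e+5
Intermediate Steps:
F(R) = -56/3 (F(R) = -4 + (-212 - 1*(-168))/3 = -4 + (-212 + 168)/3 = -4 + (⅓)*(-44) = -4 - 44/3 = -56/3)
j = -128047
j - F(344) = -128047 - 1*(-56/3) = -128047 + 56/3 = -384085/3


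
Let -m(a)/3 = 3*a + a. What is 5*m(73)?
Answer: -4380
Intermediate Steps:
m(a) = -12*a (m(a) = -3*(3*a + a) = -12*a)
5*m(73) = 5*(-12*73) = 5*(-876) = -4380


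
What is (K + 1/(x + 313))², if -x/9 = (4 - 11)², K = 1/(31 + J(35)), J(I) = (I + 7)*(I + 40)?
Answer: 9320809/165785780224 ≈ 5.6222e-5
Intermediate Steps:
J(I) = (7 + I)*(40 + I)
K = 1/3181 (K = 1/(31 + (280 + 35² + 47*35)) = 1/(31 + (280 + 1225 + 1645)) = 1/(31 + 3150) = 1/3181 ≈ 0.00031437)
x = -441 (x = -9*(4 - 11)² = -9*(-7)² = -9*49 = -441)
(K + 1/(x + 313))² = (1/3181 + 1/(-441 + 313))² = (1/3181 + 1/(-128))² = (1/3181 - 1/128)² = (-3053/407168)² = 9320809/165785780224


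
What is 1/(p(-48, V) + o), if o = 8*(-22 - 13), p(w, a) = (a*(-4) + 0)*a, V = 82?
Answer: -1/27176 ≈ -3.6797e-5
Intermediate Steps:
p(w, a) = -4*a² (p(w, a) = (-4*a + 0)*a = (-4*a)*a = -4*a²)
o = -280 (o = 8*(-35) = -280)
1/(p(-48, V) + o) = 1/(-4*82² - 280) = 1/(-4*6724 - 280) = 1/(-26896 - 280) = 1/(-27176) = -1/27176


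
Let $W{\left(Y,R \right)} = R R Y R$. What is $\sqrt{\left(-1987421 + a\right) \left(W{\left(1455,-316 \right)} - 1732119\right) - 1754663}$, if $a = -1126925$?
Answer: $\sqrt{142990599187565791} \approx 3.7814 \cdot 10^{8}$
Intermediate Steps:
$W{\left(Y,R \right)} = Y R^{3}$ ($W{\left(Y,R \right)} = R^{2} R Y = Y R^{3}$)
$\sqrt{\left(-1987421 + a\right) \left(W{\left(1455,-316 \right)} - 1732119\right) - 1754663} = \sqrt{\left(-1987421 - 1126925\right) \left(1455 \left(-316\right)^{3} - 1732119\right) - 1754663} = \sqrt{- 3114346 \left(1455 \left(-31554496\right) - 1732119\right) - 1754663} = \sqrt{- 3114346 \left(-45911791680 - 1732119\right) - 1754663} = \sqrt{\left(-3114346\right) \left(-45913523799\right) - 1754663} = \sqrt{142990599189320454 - 1754663} = \sqrt{142990599187565791}$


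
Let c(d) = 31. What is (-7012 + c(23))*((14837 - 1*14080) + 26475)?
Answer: -190106592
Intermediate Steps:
(-7012 + c(23))*((14837 - 1*14080) + 26475) = (-7012 + 31)*((14837 - 1*14080) + 26475) = -6981*((14837 - 14080) + 26475) = -6981*(757 + 26475) = -6981*27232 = -190106592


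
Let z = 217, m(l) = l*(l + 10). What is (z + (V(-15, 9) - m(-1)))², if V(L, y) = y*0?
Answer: 51076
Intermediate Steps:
m(l) = l*(10 + l)
V(L, y) = 0
(z + (V(-15, 9) - m(-1)))² = (217 + (0 - (-1)*(10 - 1)))² = (217 + (0 - (-1)*9))² = (217 + (0 - 1*(-9)))² = (217 + (0 + 9))² = (217 + 9)² = 226² = 51076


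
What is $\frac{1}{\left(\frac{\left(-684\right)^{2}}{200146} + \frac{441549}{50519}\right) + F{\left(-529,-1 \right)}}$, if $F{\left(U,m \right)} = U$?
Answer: $- \frac{266083573}{137810581606} \approx -0.0019308$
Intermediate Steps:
$\frac{1}{\left(\frac{\left(-684\right)^{2}}{200146} + \frac{441549}{50519}\right) + F{\left(-529,-1 \right)}} = \frac{1}{\left(\frac{\left(-684\right)^{2}}{200146} + \frac{441549}{50519}\right) - 529} = \frac{1}{\left(467856 \cdot \frac{1}{200146} + 441549 \cdot \frac{1}{50519}\right) - 529} = \frac{1}{\left(\frac{12312}{5267} + \frac{441549}{50519}\right) - 529} = \frac{1}{\frac{2947628511}{266083573} - 529} = \frac{1}{- \frac{137810581606}{266083573}} = - \frac{266083573}{137810581606}$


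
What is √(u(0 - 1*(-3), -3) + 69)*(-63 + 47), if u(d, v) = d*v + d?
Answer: -48*√7 ≈ -127.00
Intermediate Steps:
u(d, v) = d + d*v
√(u(0 - 1*(-3), -3) + 69)*(-63 + 47) = √((0 - 1*(-3))*(1 - 3) + 69)*(-63 + 47) = √((0 + 3)*(-2) + 69)*(-16) = √(3*(-2) + 69)*(-16) = √(-6 + 69)*(-16) = √63*(-16) = (3*√7)*(-16) = -48*√7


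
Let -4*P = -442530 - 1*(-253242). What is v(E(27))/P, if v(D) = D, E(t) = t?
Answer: 3/5258 ≈ 0.00057056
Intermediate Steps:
P = 47322 (P = -(-442530 - 1*(-253242))/4 = -(-442530 + 253242)/4 = -¼*(-189288) = 47322)
v(E(27))/P = 27/47322 = 27*(1/47322) = 3/5258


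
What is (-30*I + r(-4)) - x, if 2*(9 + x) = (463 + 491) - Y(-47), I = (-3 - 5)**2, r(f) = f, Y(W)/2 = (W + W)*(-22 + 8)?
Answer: -1076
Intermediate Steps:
Y(W) = -56*W (Y(W) = 2*((W + W)*(-22 + 8)) = 2*((2*W)*(-14)) = 2*(-28*W) = -56*W)
I = 64 (I = (-8)**2 = 64)
x = -848 (x = -9 + ((463 + 491) - (-56)*(-47))/2 = -9 + (954 - 1*2632)/2 = -9 + (954 - 2632)/2 = -9 + (1/2)*(-1678) = -9 - 839 = -848)
(-30*I + r(-4)) - x = (-30*64 - 4) - 1*(-848) = (-1920 - 4) + 848 = -1924 + 848 = -1076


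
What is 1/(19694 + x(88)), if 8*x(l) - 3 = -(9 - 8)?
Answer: 4/78777 ≈ 5.0776e-5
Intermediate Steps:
x(l) = ¼ (x(l) = 3/8 + (-(9 - 8))/8 = 3/8 + (-1*1)/8 = 3/8 + (⅛)*(-1) = 3/8 - ⅛ = ¼)
1/(19694 + x(88)) = 1/(19694 + ¼) = 1/(78777/4) = 4/78777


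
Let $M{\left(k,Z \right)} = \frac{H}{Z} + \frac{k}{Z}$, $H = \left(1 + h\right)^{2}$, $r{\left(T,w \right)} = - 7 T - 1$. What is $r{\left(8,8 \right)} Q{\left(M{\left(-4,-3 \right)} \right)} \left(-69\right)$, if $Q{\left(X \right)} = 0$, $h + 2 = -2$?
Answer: $0$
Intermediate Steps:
$h = -4$ ($h = -2 - 2 = -4$)
$r{\left(T,w \right)} = -1 - 7 T$
$H = 9$ ($H = \left(1 - 4\right)^{2} = \left(-3\right)^{2} = 9$)
$M{\left(k,Z \right)} = \frac{9}{Z} + \frac{k}{Z}$
$r{\left(8,8 \right)} Q{\left(M{\left(-4,-3 \right)} \right)} \left(-69\right) = \left(-1 - 56\right) 0 \left(-69\right) = \left(-57\right) 0 \left(-69\right) = 0 \left(-69\right) = 0$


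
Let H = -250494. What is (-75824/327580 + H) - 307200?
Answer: -45672369086/81895 ≈ -5.5769e+5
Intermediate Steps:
(-75824/327580 + H) - 307200 = (-75824/327580 - 250494) - 307200 = (-75824*1/327580 - 250494) - 307200 = (-18956/81895 - 250494) - 307200 = -20514225086/81895 - 307200 = -45672369086/81895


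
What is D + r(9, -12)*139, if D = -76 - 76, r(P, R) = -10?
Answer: -1542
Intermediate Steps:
D = -152
D + r(9, -12)*139 = -152 - 10*139 = -152 - 1390 = -1542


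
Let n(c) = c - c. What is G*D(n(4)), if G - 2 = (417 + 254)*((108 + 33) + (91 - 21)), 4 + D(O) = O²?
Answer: -566332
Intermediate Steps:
n(c) = 0
D(O) = -4 + O²
G = 141583 (G = 2 + (417 + 254)*((108 + 33) + (91 - 21)) = 2 + 671*(141 + 70) = 2 + 671*211 = 2 + 141581 = 141583)
G*D(n(4)) = 141583*(-4 + 0²) = 141583*(-4 + 0) = 141583*(-4) = -566332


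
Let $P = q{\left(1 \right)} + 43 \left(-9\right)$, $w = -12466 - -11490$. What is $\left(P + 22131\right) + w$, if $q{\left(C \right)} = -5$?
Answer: $20763$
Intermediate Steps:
$w = -976$ ($w = -12466 + 11490 = -976$)
$P = -392$ ($P = -5 + 43 \left(-9\right) = -5 - 387 = -392$)
$\left(P + 22131\right) + w = \left(-392 + 22131\right) - 976 = 21739 - 976 = 20763$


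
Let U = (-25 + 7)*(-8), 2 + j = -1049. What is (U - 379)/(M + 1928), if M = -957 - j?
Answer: -235/2022 ≈ -0.11622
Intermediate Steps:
j = -1051 (j = -2 - 1049 = -1051)
M = 94 (M = -957 - 1*(-1051) = -957 + 1051 = 94)
U = 144 (U = -18*(-8) = 144)
(U - 379)/(M + 1928) = (144 - 379)/(94 + 1928) = -235/2022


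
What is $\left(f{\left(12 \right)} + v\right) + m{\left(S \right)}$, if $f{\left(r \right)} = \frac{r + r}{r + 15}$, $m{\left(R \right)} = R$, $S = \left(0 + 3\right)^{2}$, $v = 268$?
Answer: $\frac{2501}{9} \approx 277.89$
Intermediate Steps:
$S = 9$ ($S = 3^{2} = 9$)
$f{\left(r \right)} = \frac{2 r}{15 + r}$
$\left(f{\left(12 \right)} + v\right) + m{\left(S \right)} = \left(2 \cdot 12 \frac{1}{15 + 12} + 268\right) + 9 = \left(2 \cdot 12 \cdot \frac{1}{27} + 268\right) + 9 = \left(\frac{8}{9} + 268\right) + 9 = \frac{2420}{9} + 9 = \frac{2501}{9}$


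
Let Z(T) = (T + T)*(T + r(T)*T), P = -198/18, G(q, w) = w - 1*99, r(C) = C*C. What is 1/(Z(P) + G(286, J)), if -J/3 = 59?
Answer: 1/29248 ≈ 3.4190e-5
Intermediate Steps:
J = -177 (J = -3*59 = -177)
r(C) = C²
G(q, w) = -99 + w (G(q, w) = w - 99 = -99 + w)
P = -11 (P = -198*1/18 = -11)
Z(T) = 2*T*(T + T³) (Z(T) = (T + T)*(T + T²*T) = (2*T)*(T + T³) = 2*T*(T + T³))
1/(Z(P) + G(286, J)) = 1/(2*(-11)²*(1 + (-11)²) + (-99 - 177)) = 1/(2*121*(1 + 121) - 276) = 1/(2*121*122 - 276) = 1/(29524 - 276) = 1/29248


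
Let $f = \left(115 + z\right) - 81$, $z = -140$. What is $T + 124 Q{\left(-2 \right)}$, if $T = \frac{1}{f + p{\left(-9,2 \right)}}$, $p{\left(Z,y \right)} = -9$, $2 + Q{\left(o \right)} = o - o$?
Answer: $- \frac{28521}{115} \approx -248.01$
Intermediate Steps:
$Q{\left(o \right)} = -2$ ($Q{\left(o \right)} = -2 + \left(o - o\right) = -2 + 0 = -2$)
$f = -106$ ($f = \left(115 - 140\right) - 81 = -25 - 81 = -106$)
$T = - \frac{1}{115}$ ($T = \frac{1}{-106 - 9} = \frac{1}{-115} = - \frac{1}{115} \approx -0.0086956$)
$T + 124 Q{\left(-2 \right)} = - \frac{1}{115} + 124 \left(-2\right) = - \frac{1}{115} - 248 = - \frac{28521}{115}$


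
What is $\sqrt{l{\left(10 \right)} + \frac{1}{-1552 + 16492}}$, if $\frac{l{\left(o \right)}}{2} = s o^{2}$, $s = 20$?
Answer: $\frac{\sqrt{24800400415}}{2490} \approx 63.246$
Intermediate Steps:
$l{\left(o \right)} = 40 o^{2}$ ($l{\left(o \right)} = 2 \cdot 20 o^{2} = 40 o^{2}$)
$\sqrt{l{\left(10 \right)} + \frac{1}{-1552 + 16492}} = \sqrt{40 \cdot 10^{2} + \frac{1}{-1552 + 16492}} = \sqrt{40 \cdot 100 + \frac{1}{14940}} = \sqrt{4000 + \frac{1}{14940}} = \sqrt{\frac{59760001}{14940}} = \frac{\sqrt{24800400415}}{2490}$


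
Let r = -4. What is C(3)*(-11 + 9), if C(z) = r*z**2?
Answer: 72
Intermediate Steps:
C(z) = -4*z**2
C(3)*(-11 + 9) = (-4*3**2)*(-11 + 9) = -4*9*(-2) = -36*(-2) = 72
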